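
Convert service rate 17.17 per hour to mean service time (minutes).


Mean service time = 60/mu = 60/17.17 = 3.49 minutes

3.49 minutes


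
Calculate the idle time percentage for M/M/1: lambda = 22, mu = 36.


Idle fraction = (1 - rho) * 100 = (1 - 22/36) * 100 = 38.9%

38.9%


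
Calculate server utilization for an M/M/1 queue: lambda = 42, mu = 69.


rho = lambda/mu = 42/69 = 0.6087

0.6087


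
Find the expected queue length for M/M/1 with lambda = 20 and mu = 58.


rho = 20/58; Lq = rho^2/(1-rho) = 0.18

0.18


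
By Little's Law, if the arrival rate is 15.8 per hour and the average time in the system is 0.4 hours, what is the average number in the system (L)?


L = lambda * W = 15.8 * 0.4 = 6.32

6.32


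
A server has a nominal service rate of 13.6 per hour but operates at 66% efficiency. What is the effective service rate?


Effective rate = mu * efficiency = 13.6 * 0.66 = 8.98 per hour

8.98 per hour


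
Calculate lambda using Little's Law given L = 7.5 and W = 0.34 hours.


lambda = L / W = 7.5 / 0.34 = 22.06 per hour

22.06 per hour


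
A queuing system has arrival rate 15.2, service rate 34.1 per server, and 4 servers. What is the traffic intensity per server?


rho = lambda / (c * mu) = 15.2 / (4 * 34.1) = 0.1114

0.1114


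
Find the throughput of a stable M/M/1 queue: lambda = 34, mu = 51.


For a stable queue (lambda < mu), throughput = lambda = 34 per hour

34 per hour


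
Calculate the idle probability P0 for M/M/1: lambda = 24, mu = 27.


P0 = 1 - rho = 1 - 24/27 = 0.1111

0.1111


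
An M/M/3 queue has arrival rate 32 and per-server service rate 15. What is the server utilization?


rho = lambda/(c*mu) = 32/(3*15) = 0.7111

0.7111


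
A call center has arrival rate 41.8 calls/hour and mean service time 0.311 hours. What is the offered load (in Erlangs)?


Offered load a = lambda * E[S] = 41.8 * 0.311 = 13.0 Erlangs

13.0 Erlangs


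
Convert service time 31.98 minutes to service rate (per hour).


mu = 60 / avg_service_time = 60 / 31.98 = 1.88 per hour

1.88 per hour


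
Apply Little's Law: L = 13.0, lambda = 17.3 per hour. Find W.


W = L / lambda = 13.0 / 17.3 = 0.7514 hours

0.7514 hours


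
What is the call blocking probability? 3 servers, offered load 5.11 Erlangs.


B(N,A) = (A^N/N!) / sum(A^k/k!, k=0..N) with N=3, A=5.11 = 0.5371

0.5371


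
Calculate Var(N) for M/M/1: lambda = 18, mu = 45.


rho = 18/45; Var(N) = rho/(1-rho)^2 = 1.11

1.11


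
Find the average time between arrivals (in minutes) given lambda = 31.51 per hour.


Mean interarrival time = 60/lambda = 60/31.51 = 1.9 minutes

1.9 minutes


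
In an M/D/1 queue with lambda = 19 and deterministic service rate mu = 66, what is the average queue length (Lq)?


M/D/1: Lq = rho^2 / (2*(1-rho)) where rho = 19/66; Lq = 0.06

0.06


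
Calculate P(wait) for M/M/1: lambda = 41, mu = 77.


P(wait) = rho = lambda/mu = 41/77 = 0.5325

0.5325


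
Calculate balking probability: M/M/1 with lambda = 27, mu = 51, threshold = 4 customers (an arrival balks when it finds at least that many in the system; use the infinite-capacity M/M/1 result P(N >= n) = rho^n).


P(N >= 4) = rho^4 = (27/51)^4 = 0.0786

0.0786


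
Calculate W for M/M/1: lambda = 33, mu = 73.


W = 1/(mu - lambda) = 1/(73 - 33) = 0.025 hours

0.025 hours


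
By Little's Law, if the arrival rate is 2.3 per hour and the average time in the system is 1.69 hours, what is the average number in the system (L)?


L = lambda * W = 2.3 * 1.69 = 3.89

3.89


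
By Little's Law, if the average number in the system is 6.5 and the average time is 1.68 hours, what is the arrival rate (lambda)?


lambda = L / W = 6.5 / 1.68 = 3.87 per hour

3.87 per hour


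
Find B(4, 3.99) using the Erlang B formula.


B(N,A) = (A^N/N!) / sum(A^k/k!, k=0..N) with N=4, A=3.99 = 0.3097

0.3097


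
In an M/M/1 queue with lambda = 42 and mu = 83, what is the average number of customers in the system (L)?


rho = 42/83; L = rho/(1-rho) = 1.02

1.02


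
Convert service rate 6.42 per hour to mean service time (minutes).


Mean service time = 60/mu = 60/6.42 = 9.35 minutes

9.35 minutes


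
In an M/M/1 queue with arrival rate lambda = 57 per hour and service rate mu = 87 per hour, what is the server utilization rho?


rho = lambda/mu = 57/87 = 0.6552

0.6552


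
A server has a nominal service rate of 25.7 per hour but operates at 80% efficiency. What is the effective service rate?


Effective rate = mu * efficiency = 25.7 * 0.8 = 20.56 per hour

20.56 per hour


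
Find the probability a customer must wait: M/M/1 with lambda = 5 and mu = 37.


P(wait) = rho = lambda/mu = 5/37 = 0.1351

0.1351


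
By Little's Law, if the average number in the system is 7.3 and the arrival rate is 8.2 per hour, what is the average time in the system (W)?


W = L / lambda = 7.3 / 8.2 = 0.8902 hours

0.8902 hours


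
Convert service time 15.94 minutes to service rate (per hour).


mu = 60 / avg_service_time = 60 / 15.94 = 3.76 per hour

3.76 per hour


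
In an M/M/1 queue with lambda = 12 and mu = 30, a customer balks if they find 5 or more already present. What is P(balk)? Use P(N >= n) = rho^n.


P(N >= 5) = rho^5 = (12/30)^5 = 0.0102

0.0102


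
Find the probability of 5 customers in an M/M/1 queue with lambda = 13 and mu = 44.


rho = 13/44; P(n) = (1-rho)*rho^n = (1-13/44)*(13/44)^5 = 0.0016

0.0016


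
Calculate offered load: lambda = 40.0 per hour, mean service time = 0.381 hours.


Offered load a = lambda * E[S] = 40.0 * 0.381 = 15.24 Erlangs

15.24 Erlangs


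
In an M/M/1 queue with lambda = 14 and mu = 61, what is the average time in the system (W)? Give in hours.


W = 1/(mu - lambda) = 1/(61 - 14) = 0.0213 hours

0.0213 hours


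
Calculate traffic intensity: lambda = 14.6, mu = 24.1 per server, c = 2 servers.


rho = lambda / (c * mu) = 14.6 / (2 * 24.1) = 0.3029

0.3029


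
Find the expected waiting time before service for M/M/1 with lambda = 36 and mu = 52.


rho = 36/52; Wq = rho/(mu - lambda) = 0.0433 hours

0.0433 hours


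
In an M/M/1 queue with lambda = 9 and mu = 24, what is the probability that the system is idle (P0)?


P0 = 1 - rho = 1 - 9/24 = 0.625

0.625


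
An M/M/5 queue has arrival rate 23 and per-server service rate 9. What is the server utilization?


rho = lambda/(c*mu) = 23/(5*9) = 0.5111

0.5111


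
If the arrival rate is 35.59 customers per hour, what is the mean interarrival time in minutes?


Mean interarrival time = 60/lambda = 60/35.59 = 1.69 minutes

1.69 minutes


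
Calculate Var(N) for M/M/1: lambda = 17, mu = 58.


rho = 17/58; Var(N) = rho/(1-rho)^2 = 0.59

0.59


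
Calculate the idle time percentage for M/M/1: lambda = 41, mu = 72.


Idle fraction = (1 - rho) * 100 = (1 - 41/72) * 100 = 43.1%

43.1%


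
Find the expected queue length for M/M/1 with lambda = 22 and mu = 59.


rho = 22/59; Lq = rho^2/(1-rho) = 0.22

0.22


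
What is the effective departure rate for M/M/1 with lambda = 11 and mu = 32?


For a stable queue (lambda < mu), throughput = lambda = 11 per hour

11 per hour


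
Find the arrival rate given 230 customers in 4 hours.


lambda = total arrivals / time = 230 / 4 = 57.5 per hour

57.5 per hour


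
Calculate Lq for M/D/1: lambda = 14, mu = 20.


M/D/1: Lq = rho^2 / (2*(1-rho)) where rho = 14/20; Lq = 0.82

0.82


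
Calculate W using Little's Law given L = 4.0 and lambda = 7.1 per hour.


W = L / lambda = 4.0 / 7.1 = 0.5634 hours

0.5634 hours


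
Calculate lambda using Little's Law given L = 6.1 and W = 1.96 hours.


lambda = L / W = 6.1 / 1.96 = 3.11 per hour

3.11 per hour


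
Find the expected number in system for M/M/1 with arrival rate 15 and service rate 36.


rho = 15/36; L = rho/(1-rho) = 0.71

0.71


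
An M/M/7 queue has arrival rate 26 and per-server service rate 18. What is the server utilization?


rho = lambda/(c*mu) = 26/(7*18) = 0.2063

0.2063


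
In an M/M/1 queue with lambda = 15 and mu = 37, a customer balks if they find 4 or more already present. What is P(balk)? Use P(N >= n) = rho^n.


P(N >= 4) = rho^4 = (15/37)^4 = 0.027

0.027


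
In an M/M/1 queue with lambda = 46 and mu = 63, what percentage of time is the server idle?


Idle fraction = (1 - rho) * 100 = (1 - 46/63) * 100 = 27.0%

27.0%


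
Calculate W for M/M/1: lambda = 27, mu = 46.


W = 1/(mu - lambda) = 1/(46 - 27) = 0.0526 hours

0.0526 hours


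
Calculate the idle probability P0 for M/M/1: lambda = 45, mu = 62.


P0 = 1 - rho = 1 - 45/62 = 0.2742

0.2742


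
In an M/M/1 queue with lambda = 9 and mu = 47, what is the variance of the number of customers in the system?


rho = 9/47; Var(N) = rho/(1-rho)^2 = 0.29

0.29


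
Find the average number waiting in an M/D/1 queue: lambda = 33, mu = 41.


M/D/1: Lq = rho^2 / (2*(1-rho)) where rho = 33/41; Lq = 1.66

1.66


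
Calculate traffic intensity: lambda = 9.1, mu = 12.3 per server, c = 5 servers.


rho = lambda / (c * mu) = 9.1 / (5 * 12.3) = 0.148

0.148


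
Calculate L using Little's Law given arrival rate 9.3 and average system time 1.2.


L = lambda * W = 9.3 * 1.2 = 11.16

11.16


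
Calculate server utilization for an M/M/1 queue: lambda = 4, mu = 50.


rho = lambda/mu = 4/50 = 0.08

0.08


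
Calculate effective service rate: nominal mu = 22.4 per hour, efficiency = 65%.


Effective rate = mu * efficiency = 22.4 * 0.65 = 14.56 per hour

14.56 per hour


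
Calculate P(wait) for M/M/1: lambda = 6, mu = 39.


P(wait) = rho = lambda/mu = 6/39 = 0.1538

0.1538


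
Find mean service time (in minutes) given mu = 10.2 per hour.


Mean service time = 60/mu = 60/10.2 = 5.88 minutes

5.88 minutes


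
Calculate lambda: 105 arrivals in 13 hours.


lambda = total arrivals / time = 105 / 13 = 8.08 per hour

8.08 per hour


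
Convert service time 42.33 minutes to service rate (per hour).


mu = 60 / avg_service_time = 60 / 42.33 = 1.42 per hour

1.42 per hour


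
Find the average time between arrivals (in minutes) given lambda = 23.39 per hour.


Mean interarrival time = 60/lambda = 60/23.39 = 2.57 minutes

2.57 minutes


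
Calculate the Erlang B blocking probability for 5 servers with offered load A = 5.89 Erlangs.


B(N,A) = (A^N/N!) / sum(A^k/k!, k=0..N) with N=5, A=5.89 = 0.3527

0.3527


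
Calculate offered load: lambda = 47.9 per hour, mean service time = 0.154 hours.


Offered load a = lambda * E[S] = 47.9 * 0.154 = 7.38 Erlangs

7.38 Erlangs


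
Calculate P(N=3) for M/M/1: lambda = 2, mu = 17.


rho = 2/17; P(n) = (1-rho)*rho^n = (1-2/17)*(2/17)^3 = 0.0014

0.0014


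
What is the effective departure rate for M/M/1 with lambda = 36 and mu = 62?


For a stable queue (lambda < mu), throughput = lambda = 36 per hour

36 per hour


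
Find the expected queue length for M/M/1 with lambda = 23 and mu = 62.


rho = 23/62; Lq = rho^2/(1-rho) = 0.22

0.22


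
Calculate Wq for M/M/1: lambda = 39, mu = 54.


rho = 39/54; Wq = rho/(mu - lambda) = 0.0481 hours

0.0481 hours


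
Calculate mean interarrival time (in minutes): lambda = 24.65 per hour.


Mean interarrival time = 60/lambda = 60/24.65 = 2.43 minutes

2.43 minutes


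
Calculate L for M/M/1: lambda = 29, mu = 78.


rho = 29/78; L = rho/(1-rho) = 0.59

0.59


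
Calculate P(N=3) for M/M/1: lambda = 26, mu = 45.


rho = 26/45; P(n) = (1-rho)*rho^n = (1-26/45)*(26/45)^3 = 0.0814

0.0814


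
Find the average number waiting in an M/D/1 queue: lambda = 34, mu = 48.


M/D/1: Lq = rho^2 / (2*(1-rho)) where rho = 34/48; Lq = 0.86

0.86


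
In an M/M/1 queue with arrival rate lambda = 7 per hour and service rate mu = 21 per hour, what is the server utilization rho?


rho = lambda/mu = 7/21 = 0.3333

0.3333


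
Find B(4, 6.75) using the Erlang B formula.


B(N,A) = (A^N/N!) / sum(A^k/k!, k=0..N) with N=4, A=6.75 = 0.514

0.514


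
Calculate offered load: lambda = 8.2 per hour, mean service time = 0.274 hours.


Offered load a = lambda * E[S] = 8.2 * 0.274 = 2.25 Erlangs

2.25 Erlangs


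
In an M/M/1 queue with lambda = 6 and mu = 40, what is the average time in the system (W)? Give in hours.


W = 1/(mu - lambda) = 1/(40 - 6) = 0.0294 hours

0.0294 hours


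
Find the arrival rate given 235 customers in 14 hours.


lambda = total arrivals / time = 235 / 14 = 16.79 per hour

16.79 per hour


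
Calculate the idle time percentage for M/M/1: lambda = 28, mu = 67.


Idle fraction = (1 - rho) * 100 = (1 - 28/67) * 100 = 58.2%

58.2%


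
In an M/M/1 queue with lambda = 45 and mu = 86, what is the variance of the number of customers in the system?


rho = 45/86; Var(N) = rho/(1-rho)^2 = 2.3

2.3


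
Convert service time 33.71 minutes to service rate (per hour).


mu = 60 / avg_service_time = 60 / 33.71 = 1.78 per hour

1.78 per hour


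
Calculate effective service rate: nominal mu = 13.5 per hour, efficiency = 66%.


Effective rate = mu * efficiency = 13.5 * 0.66 = 8.91 per hour

8.91 per hour


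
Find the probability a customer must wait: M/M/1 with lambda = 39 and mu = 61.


P(wait) = rho = lambda/mu = 39/61 = 0.6393

0.6393


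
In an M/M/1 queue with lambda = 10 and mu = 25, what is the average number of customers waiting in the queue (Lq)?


rho = 10/25; Lq = rho^2/(1-rho) = 0.27

0.27


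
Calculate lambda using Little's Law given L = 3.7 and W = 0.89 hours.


lambda = L / W = 3.7 / 0.89 = 4.16 per hour

4.16 per hour


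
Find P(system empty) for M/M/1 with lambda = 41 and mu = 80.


P0 = 1 - rho = 1 - 41/80 = 0.4875

0.4875


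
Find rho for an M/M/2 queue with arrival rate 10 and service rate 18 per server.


rho = lambda/(c*mu) = 10/(2*18) = 0.2778

0.2778


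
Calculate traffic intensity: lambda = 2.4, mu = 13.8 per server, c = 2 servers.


rho = lambda / (c * mu) = 2.4 / (2 * 13.8) = 0.087

0.087


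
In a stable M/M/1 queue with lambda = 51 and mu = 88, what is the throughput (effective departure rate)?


For a stable queue (lambda < mu), throughput = lambda = 51 per hour

51 per hour


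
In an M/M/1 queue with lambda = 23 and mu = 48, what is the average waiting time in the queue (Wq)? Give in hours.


rho = 23/48; Wq = rho/(mu - lambda) = 0.0192 hours

0.0192 hours


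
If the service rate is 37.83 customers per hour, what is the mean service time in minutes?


Mean service time = 60/mu = 60/37.83 = 1.59 minutes

1.59 minutes


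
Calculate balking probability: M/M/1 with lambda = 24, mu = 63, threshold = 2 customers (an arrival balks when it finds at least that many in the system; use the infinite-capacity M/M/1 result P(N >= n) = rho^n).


P(N >= 2) = rho^2 = (24/63)^2 = 0.1451

0.1451


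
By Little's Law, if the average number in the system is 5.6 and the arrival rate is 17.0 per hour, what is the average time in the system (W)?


W = L / lambda = 5.6 / 17.0 = 0.3294 hours

0.3294 hours


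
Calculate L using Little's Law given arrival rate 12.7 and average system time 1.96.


L = lambda * W = 12.7 * 1.96 = 24.89

24.89


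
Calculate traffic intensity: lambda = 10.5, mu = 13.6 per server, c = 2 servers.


rho = lambda / (c * mu) = 10.5 / (2 * 13.6) = 0.386

0.386


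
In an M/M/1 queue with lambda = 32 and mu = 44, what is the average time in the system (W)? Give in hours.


W = 1/(mu - lambda) = 1/(44 - 32) = 0.0833 hours

0.0833 hours


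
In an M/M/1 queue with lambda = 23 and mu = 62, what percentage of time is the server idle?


Idle fraction = (1 - rho) * 100 = (1 - 23/62) * 100 = 62.9%

62.9%


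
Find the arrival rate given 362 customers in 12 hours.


lambda = total arrivals / time = 362 / 12 = 30.17 per hour

30.17 per hour


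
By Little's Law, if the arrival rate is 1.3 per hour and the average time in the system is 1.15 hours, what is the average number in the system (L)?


L = lambda * W = 1.3 * 1.15 = 1.5

1.5


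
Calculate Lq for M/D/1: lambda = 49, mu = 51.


M/D/1: Lq = rho^2 / (2*(1-rho)) where rho = 49/51; Lq = 11.77

11.77


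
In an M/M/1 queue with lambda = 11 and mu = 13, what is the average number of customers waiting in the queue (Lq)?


rho = 11/13; Lq = rho^2/(1-rho) = 4.65

4.65


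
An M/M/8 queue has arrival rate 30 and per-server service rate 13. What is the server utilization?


rho = lambda/(c*mu) = 30/(8*13) = 0.2885

0.2885


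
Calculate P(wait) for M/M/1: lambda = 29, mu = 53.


P(wait) = rho = lambda/mu = 29/53 = 0.5472

0.5472


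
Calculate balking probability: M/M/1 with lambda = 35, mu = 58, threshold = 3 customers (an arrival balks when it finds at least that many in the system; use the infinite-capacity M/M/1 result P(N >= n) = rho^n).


P(N >= 3) = rho^3 = (35/58)^3 = 0.2197

0.2197


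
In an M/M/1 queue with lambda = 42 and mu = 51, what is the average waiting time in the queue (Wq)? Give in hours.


rho = 42/51; Wq = rho/(mu - lambda) = 0.0915 hours

0.0915 hours


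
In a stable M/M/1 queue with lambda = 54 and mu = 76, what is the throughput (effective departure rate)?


For a stable queue (lambda < mu), throughput = lambda = 54 per hour

54 per hour


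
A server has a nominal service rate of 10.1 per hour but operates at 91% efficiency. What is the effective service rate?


Effective rate = mu * efficiency = 10.1 * 0.91 = 9.19 per hour

9.19 per hour


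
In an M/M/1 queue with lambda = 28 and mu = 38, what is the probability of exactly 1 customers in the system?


rho = 28/38; P(n) = (1-rho)*rho^n = (1-28/38)*(28/38)^1 = 0.1939

0.1939


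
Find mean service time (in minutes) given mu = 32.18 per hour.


Mean service time = 60/mu = 60/32.18 = 1.86 minutes

1.86 minutes


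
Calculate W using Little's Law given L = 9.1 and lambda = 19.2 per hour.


W = L / lambda = 9.1 / 19.2 = 0.474 hours

0.474 hours


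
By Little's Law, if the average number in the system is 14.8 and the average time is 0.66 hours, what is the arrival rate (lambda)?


lambda = L / W = 14.8 / 0.66 = 22.42 per hour

22.42 per hour


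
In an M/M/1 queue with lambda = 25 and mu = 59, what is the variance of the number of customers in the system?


rho = 25/59; Var(N) = rho/(1-rho)^2 = 1.28

1.28


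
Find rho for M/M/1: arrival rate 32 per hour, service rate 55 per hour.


rho = lambda/mu = 32/55 = 0.5818

0.5818


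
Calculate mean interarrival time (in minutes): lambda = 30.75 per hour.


Mean interarrival time = 60/lambda = 60/30.75 = 1.95 minutes

1.95 minutes


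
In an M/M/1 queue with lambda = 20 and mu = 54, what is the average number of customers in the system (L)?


rho = 20/54; L = rho/(1-rho) = 0.59

0.59


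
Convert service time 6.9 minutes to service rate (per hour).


mu = 60 / avg_service_time = 60 / 6.9 = 8.7 per hour

8.7 per hour


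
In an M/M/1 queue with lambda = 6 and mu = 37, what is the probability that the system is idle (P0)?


P0 = 1 - rho = 1 - 6/37 = 0.8378

0.8378


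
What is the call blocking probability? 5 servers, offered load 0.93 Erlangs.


B(N,A) = (A^N/N!) / sum(A^k/k!, k=0..N) with N=5, A=0.93 = 0.0023

0.0023


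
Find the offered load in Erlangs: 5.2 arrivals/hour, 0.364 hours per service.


Offered load a = lambda * E[S] = 5.2 * 0.364 = 1.89 Erlangs

1.89 Erlangs


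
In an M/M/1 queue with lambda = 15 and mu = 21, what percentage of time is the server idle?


Idle fraction = (1 - rho) * 100 = (1 - 15/21) * 100 = 28.6%

28.6%


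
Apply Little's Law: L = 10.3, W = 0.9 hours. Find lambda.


lambda = L / W = 10.3 / 0.9 = 11.44 per hour

11.44 per hour


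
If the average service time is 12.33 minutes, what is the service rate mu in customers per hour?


mu = 60 / avg_service_time = 60 / 12.33 = 4.87 per hour

4.87 per hour


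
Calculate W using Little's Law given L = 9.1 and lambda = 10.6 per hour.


W = L / lambda = 9.1 / 10.6 = 0.8585 hours

0.8585 hours


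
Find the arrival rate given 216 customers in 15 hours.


lambda = total arrivals / time = 216 / 15 = 14.4 per hour

14.4 per hour


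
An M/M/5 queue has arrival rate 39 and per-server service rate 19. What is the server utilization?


rho = lambda/(c*mu) = 39/(5*19) = 0.4105

0.4105


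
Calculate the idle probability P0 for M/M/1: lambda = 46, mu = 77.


P0 = 1 - rho = 1 - 46/77 = 0.4026

0.4026


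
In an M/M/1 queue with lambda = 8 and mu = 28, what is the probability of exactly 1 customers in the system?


rho = 8/28; P(n) = (1-rho)*rho^n = (1-8/28)*(8/28)^1 = 0.2041

0.2041


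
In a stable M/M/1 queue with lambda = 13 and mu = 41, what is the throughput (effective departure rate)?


For a stable queue (lambda < mu), throughput = lambda = 13 per hour

13 per hour


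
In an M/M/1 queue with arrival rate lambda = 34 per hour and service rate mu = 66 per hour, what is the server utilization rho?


rho = lambda/mu = 34/66 = 0.5152

0.5152


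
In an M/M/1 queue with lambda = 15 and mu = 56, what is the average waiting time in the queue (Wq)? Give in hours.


rho = 15/56; Wq = rho/(mu - lambda) = 0.0065 hours

0.0065 hours


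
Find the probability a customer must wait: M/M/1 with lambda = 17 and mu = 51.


P(wait) = rho = lambda/mu = 17/51 = 0.3333

0.3333


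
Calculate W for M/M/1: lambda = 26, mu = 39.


W = 1/(mu - lambda) = 1/(39 - 26) = 0.0769 hours

0.0769 hours


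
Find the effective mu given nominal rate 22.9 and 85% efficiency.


Effective rate = mu * efficiency = 22.9 * 0.85 = 19.47 per hour

19.47 per hour


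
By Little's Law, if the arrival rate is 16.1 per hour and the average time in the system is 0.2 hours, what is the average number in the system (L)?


L = lambda * W = 16.1 * 0.2 = 3.22

3.22


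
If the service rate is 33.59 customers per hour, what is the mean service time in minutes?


Mean service time = 60/mu = 60/33.59 = 1.79 minutes

1.79 minutes


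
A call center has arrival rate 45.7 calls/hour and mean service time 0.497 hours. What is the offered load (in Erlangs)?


Offered load a = lambda * E[S] = 45.7 * 0.497 = 22.71 Erlangs

22.71 Erlangs


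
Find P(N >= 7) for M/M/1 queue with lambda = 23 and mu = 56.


P(N >= 7) = rho^7 = (23/56)^7 = 0.002

0.002


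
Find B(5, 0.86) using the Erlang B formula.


B(N,A) = (A^N/N!) / sum(A^k/k!, k=0..N) with N=5, A=0.86 = 0.0017

0.0017


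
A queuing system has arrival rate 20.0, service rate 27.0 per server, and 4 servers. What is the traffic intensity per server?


rho = lambda / (c * mu) = 20.0 / (4 * 27.0) = 0.1852

0.1852


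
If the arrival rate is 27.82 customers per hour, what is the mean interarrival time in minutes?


Mean interarrival time = 60/lambda = 60/27.82 = 2.16 minutes

2.16 minutes


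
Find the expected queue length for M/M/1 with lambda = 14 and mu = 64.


rho = 14/64; Lq = rho^2/(1-rho) = 0.06

0.06


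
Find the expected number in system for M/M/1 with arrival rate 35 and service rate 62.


rho = 35/62; L = rho/(1-rho) = 1.3

1.3


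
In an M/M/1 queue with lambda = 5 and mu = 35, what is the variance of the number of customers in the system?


rho = 5/35; Var(N) = rho/(1-rho)^2 = 0.19

0.19


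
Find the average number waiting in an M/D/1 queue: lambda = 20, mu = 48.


M/D/1: Lq = rho^2 / (2*(1-rho)) where rho = 20/48; Lq = 0.15

0.15


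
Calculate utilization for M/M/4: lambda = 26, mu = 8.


rho = lambda/(c*mu) = 26/(4*8) = 0.8125

0.8125


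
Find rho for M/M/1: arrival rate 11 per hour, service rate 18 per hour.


rho = lambda/mu = 11/18 = 0.6111

0.6111


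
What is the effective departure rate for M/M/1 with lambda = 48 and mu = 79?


For a stable queue (lambda < mu), throughput = lambda = 48 per hour

48 per hour


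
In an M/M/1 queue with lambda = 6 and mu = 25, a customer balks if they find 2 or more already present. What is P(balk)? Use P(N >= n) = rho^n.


P(N >= 2) = rho^2 = (6/25)^2 = 0.0576

0.0576


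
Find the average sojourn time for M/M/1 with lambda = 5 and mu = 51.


W = 1/(mu - lambda) = 1/(51 - 5) = 0.0217 hours

0.0217 hours


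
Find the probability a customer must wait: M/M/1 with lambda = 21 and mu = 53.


P(wait) = rho = lambda/mu = 21/53 = 0.3962

0.3962


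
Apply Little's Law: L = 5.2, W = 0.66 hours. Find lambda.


lambda = L / W = 5.2 / 0.66 = 7.88 per hour

7.88 per hour


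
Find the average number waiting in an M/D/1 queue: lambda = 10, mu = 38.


M/D/1: Lq = rho^2 / (2*(1-rho)) where rho = 10/38; Lq = 0.05

0.05


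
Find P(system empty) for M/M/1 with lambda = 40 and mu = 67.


P0 = 1 - rho = 1 - 40/67 = 0.403

0.403


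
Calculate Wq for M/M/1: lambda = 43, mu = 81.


rho = 43/81; Wq = rho/(mu - lambda) = 0.014 hours

0.014 hours


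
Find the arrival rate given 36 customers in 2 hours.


lambda = total arrivals / time = 36 / 2 = 18.0 per hour

18.0 per hour


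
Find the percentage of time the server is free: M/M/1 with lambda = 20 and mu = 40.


Idle fraction = (1 - rho) * 100 = (1 - 20/40) * 100 = 50.0%

50.0%


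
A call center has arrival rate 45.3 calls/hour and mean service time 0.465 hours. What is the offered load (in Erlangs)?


Offered load a = lambda * E[S] = 45.3 * 0.465 = 21.06 Erlangs

21.06 Erlangs


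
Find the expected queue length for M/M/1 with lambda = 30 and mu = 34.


rho = 30/34; Lq = rho^2/(1-rho) = 6.62

6.62


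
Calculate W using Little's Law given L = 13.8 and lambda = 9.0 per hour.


W = L / lambda = 13.8 / 9.0 = 1.5333 hours

1.5333 hours


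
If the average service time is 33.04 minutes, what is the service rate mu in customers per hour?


mu = 60 / avg_service_time = 60 / 33.04 = 1.82 per hour

1.82 per hour


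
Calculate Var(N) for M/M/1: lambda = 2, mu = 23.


rho = 2/23; Var(N) = rho/(1-rho)^2 = 0.1

0.1


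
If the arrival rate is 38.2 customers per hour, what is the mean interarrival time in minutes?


Mean interarrival time = 60/lambda = 60/38.2 = 1.57 minutes

1.57 minutes


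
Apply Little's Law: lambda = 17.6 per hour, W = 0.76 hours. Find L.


L = lambda * W = 17.6 * 0.76 = 13.38

13.38


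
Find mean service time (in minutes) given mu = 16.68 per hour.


Mean service time = 60/mu = 60/16.68 = 3.6 minutes

3.6 minutes


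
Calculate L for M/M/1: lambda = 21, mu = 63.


rho = 21/63; L = rho/(1-rho) = 0.5

0.5


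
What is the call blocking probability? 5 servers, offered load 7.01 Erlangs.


B(N,A) = (A^N/N!) / sum(A^k/k!, k=0..N) with N=5, A=7.01 = 0.4253

0.4253


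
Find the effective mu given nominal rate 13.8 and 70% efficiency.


Effective rate = mu * efficiency = 13.8 * 0.7 = 9.66 per hour

9.66 per hour


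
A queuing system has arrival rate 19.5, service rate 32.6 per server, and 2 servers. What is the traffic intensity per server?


rho = lambda / (c * mu) = 19.5 / (2 * 32.6) = 0.2991

0.2991


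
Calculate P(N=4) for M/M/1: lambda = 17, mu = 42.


rho = 17/42; P(n) = (1-rho)*rho^n = (1-17/42)*(17/42)^4 = 0.016

0.016


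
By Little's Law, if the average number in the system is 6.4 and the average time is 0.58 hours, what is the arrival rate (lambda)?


lambda = L / W = 6.4 / 0.58 = 11.03 per hour

11.03 per hour


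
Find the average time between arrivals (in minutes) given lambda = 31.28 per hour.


Mean interarrival time = 60/lambda = 60/31.28 = 1.92 minutes

1.92 minutes


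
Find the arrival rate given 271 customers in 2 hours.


lambda = total arrivals / time = 271 / 2 = 135.5 per hour

135.5 per hour


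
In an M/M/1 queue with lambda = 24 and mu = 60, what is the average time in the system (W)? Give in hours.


W = 1/(mu - lambda) = 1/(60 - 24) = 0.0278 hours

0.0278 hours


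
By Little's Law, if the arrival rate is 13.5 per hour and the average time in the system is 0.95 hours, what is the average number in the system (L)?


L = lambda * W = 13.5 * 0.95 = 12.83

12.83


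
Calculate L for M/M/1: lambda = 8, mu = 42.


rho = 8/42; L = rho/(1-rho) = 0.24

0.24


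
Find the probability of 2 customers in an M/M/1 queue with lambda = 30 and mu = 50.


rho = 30/50; P(n) = (1-rho)*rho^n = (1-30/50)*(30/50)^2 = 0.144

0.144


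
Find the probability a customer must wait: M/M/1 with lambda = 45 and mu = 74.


P(wait) = rho = lambda/mu = 45/74 = 0.6081

0.6081


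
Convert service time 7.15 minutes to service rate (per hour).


mu = 60 / avg_service_time = 60 / 7.15 = 8.39 per hour

8.39 per hour


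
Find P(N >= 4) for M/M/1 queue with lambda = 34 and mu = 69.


P(N >= 4) = rho^4 = (34/69)^4 = 0.059

0.059


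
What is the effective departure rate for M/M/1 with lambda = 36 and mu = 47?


For a stable queue (lambda < mu), throughput = lambda = 36 per hour

36 per hour


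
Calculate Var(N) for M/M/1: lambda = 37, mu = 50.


rho = 37/50; Var(N) = rho/(1-rho)^2 = 10.95

10.95


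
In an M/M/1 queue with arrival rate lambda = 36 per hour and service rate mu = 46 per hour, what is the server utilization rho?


rho = lambda/mu = 36/46 = 0.7826

0.7826


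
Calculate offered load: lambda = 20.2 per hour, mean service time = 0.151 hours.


Offered load a = lambda * E[S] = 20.2 * 0.151 = 3.05 Erlangs

3.05 Erlangs


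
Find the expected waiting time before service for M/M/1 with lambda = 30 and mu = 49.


rho = 30/49; Wq = rho/(mu - lambda) = 0.0322 hours

0.0322 hours


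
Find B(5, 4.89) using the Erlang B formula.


B(N,A) = (A^N/N!) / sum(A^k/k!, k=0..N) with N=5, A=4.89 = 0.2759

0.2759


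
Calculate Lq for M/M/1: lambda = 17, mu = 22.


rho = 17/22; Lq = rho^2/(1-rho) = 2.63

2.63


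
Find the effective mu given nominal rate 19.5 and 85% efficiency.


Effective rate = mu * efficiency = 19.5 * 0.85 = 16.58 per hour

16.58 per hour


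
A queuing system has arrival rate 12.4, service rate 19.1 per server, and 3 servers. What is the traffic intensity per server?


rho = lambda / (c * mu) = 12.4 / (3 * 19.1) = 0.2164

0.2164


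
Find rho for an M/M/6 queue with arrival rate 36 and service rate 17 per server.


rho = lambda/(c*mu) = 36/(6*17) = 0.3529

0.3529


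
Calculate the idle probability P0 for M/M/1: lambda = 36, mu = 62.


P0 = 1 - rho = 1 - 36/62 = 0.4194

0.4194


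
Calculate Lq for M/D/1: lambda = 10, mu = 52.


M/D/1: Lq = rho^2 / (2*(1-rho)) where rho = 10/52; Lq = 0.02

0.02


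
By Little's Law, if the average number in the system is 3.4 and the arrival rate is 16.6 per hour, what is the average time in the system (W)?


W = L / lambda = 3.4 / 16.6 = 0.2048 hours

0.2048 hours


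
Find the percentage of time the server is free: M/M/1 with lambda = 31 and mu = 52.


Idle fraction = (1 - rho) * 100 = (1 - 31/52) * 100 = 40.4%

40.4%


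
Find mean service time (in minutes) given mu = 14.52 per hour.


Mean service time = 60/mu = 60/14.52 = 4.13 minutes

4.13 minutes


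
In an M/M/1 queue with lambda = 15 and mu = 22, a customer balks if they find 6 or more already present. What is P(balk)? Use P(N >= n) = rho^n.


P(N >= 6) = rho^6 = (15/22)^6 = 0.1005

0.1005


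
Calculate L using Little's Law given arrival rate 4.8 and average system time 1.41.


L = lambda * W = 4.8 * 1.41 = 6.77

6.77


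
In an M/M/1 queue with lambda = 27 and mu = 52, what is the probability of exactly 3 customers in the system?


rho = 27/52; P(n) = (1-rho)*rho^n = (1-27/52)*(27/52)^3 = 0.0673

0.0673


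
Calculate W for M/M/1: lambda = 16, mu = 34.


W = 1/(mu - lambda) = 1/(34 - 16) = 0.0556 hours

0.0556 hours


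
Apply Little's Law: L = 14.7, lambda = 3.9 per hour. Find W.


W = L / lambda = 14.7 / 3.9 = 3.7692 hours

3.7692 hours


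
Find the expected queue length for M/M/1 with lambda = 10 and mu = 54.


rho = 10/54; Lq = rho^2/(1-rho) = 0.04

0.04


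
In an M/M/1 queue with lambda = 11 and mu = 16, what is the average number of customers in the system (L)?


rho = 11/16; L = rho/(1-rho) = 2.2

2.2


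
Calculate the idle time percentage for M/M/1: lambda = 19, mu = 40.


Idle fraction = (1 - rho) * 100 = (1 - 19/40) * 100 = 52.5%

52.5%


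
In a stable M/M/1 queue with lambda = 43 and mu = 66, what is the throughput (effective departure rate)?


For a stable queue (lambda < mu), throughput = lambda = 43 per hour

43 per hour


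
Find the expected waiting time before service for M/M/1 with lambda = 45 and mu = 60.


rho = 45/60; Wq = rho/(mu - lambda) = 0.05 hours

0.05 hours


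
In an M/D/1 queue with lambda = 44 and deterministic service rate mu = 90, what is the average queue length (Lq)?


M/D/1: Lq = rho^2 / (2*(1-rho)) where rho = 44/90; Lq = 0.23

0.23


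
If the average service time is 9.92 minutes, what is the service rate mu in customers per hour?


mu = 60 / avg_service_time = 60 / 9.92 = 6.05 per hour

6.05 per hour


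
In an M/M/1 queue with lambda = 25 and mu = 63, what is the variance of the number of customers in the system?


rho = 25/63; Var(N) = rho/(1-rho)^2 = 1.09

1.09


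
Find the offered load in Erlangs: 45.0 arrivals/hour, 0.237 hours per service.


Offered load a = lambda * E[S] = 45.0 * 0.237 = 10.67 Erlangs

10.67 Erlangs


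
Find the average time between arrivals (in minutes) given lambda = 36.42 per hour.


Mean interarrival time = 60/lambda = 60/36.42 = 1.65 minutes

1.65 minutes


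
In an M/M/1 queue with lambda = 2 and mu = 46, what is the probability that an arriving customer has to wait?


P(wait) = rho = lambda/mu = 2/46 = 0.0435

0.0435


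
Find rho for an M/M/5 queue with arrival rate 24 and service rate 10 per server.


rho = lambda/(c*mu) = 24/(5*10) = 0.48

0.48


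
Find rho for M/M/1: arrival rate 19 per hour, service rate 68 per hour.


rho = lambda/mu = 19/68 = 0.2794

0.2794


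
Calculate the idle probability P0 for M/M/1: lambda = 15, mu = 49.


P0 = 1 - rho = 1 - 15/49 = 0.6939

0.6939


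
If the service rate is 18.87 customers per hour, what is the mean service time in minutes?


Mean service time = 60/mu = 60/18.87 = 3.18 minutes

3.18 minutes


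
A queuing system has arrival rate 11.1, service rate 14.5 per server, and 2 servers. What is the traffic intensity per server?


rho = lambda / (c * mu) = 11.1 / (2 * 14.5) = 0.3828

0.3828


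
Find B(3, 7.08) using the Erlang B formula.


B(N,A) = (A^N/N!) / sum(A^k/k!, k=0..N) with N=3, A=7.08 = 0.6409

0.6409


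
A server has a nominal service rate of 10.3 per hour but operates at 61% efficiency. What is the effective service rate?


Effective rate = mu * efficiency = 10.3 * 0.61 = 6.28 per hour

6.28 per hour


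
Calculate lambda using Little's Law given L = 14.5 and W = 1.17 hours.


lambda = L / W = 14.5 / 1.17 = 12.39 per hour

12.39 per hour


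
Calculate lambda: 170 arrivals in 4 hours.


lambda = total arrivals / time = 170 / 4 = 42.5 per hour

42.5 per hour


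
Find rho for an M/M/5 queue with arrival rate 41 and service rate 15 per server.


rho = lambda/(c*mu) = 41/(5*15) = 0.5467

0.5467


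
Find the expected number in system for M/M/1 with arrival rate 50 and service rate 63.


rho = 50/63; L = rho/(1-rho) = 3.85

3.85


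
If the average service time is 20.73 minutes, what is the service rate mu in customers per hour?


mu = 60 / avg_service_time = 60 / 20.73 = 2.89 per hour

2.89 per hour


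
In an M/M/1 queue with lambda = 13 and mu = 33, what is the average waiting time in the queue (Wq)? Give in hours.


rho = 13/33; Wq = rho/(mu - lambda) = 0.0197 hours

0.0197 hours


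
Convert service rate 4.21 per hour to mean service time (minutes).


Mean service time = 60/mu = 60/4.21 = 14.25 minutes

14.25 minutes


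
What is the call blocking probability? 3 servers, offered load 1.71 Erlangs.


B(N,A) = (A^N/N!) / sum(A^k/k!, k=0..N) with N=3, A=1.71 = 0.1665

0.1665


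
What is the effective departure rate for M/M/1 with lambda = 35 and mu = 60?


For a stable queue (lambda < mu), throughput = lambda = 35 per hour

35 per hour


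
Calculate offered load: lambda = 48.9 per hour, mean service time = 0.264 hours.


Offered load a = lambda * E[S] = 48.9 * 0.264 = 12.91 Erlangs

12.91 Erlangs


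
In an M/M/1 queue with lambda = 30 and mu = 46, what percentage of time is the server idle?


Idle fraction = (1 - rho) * 100 = (1 - 30/46) * 100 = 34.8%

34.8%


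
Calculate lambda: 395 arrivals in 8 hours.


lambda = total arrivals / time = 395 / 8 = 49.38 per hour

49.38 per hour


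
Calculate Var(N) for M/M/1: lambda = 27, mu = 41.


rho = 27/41; Var(N) = rho/(1-rho)^2 = 5.65

5.65


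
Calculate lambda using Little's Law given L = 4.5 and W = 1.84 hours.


lambda = L / W = 4.5 / 1.84 = 2.45 per hour

2.45 per hour


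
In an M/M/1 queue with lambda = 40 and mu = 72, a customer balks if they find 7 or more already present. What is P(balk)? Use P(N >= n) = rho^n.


P(N >= 7) = rho^7 = (40/72)^7 = 0.0163

0.0163


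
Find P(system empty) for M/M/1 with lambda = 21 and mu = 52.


P0 = 1 - rho = 1 - 21/52 = 0.5962

0.5962


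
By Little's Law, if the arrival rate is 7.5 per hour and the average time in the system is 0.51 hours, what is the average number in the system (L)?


L = lambda * W = 7.5 * 0.51 = 3.83

3.83


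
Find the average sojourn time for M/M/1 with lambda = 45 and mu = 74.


W = 1/(mu - lambda) = 1/(74 - 45) = 0.0345 hours

0.0345 hours


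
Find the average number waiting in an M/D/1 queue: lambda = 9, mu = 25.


M/D/1: Lq = rho^2 / (2*(1-rho)) where rho = 9/25; Lq = 0.1

0.1


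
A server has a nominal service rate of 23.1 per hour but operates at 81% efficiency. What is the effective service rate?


Effective rate = mu * efficiency = 23.1 * 0.81 = 18.71 per hour

18.71 per hour


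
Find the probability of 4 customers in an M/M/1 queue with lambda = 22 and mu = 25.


rho = 22/25; P(n) = (1-rho)*rho^n = (1-22/25)*(22/25)^4 = 0.072

0.072


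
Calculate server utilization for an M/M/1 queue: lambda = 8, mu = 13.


rho = lambda/mu = 8/13 = 0.6154

0.6154


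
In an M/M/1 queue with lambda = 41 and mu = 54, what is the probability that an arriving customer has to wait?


P(wait) = rho = lambda/mu = 41/54 = 0.7593

0.7593


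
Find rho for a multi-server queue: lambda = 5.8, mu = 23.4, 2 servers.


rho = lambda / (c * mu) = 5.8 / (2 * 23.4) = 0.1239

0.1239


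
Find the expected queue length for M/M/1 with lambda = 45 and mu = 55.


rho = 45/55; Lq = rho^2/(1-rho) = 3.68

3.68


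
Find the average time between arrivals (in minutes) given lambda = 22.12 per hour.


Mean interarrival time = 60/lambda = 60/22.12 = 2.71 minutes

2.71 minutes


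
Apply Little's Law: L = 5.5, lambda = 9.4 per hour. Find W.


W = L / lambda = 5.5 / 9.4 = 0.5851 hours

0.5851 hours


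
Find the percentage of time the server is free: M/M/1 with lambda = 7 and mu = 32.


Idle fraction = (1 - rho) * 100 = (1 - 7/32) * 100 = 78.1%

78.1%
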